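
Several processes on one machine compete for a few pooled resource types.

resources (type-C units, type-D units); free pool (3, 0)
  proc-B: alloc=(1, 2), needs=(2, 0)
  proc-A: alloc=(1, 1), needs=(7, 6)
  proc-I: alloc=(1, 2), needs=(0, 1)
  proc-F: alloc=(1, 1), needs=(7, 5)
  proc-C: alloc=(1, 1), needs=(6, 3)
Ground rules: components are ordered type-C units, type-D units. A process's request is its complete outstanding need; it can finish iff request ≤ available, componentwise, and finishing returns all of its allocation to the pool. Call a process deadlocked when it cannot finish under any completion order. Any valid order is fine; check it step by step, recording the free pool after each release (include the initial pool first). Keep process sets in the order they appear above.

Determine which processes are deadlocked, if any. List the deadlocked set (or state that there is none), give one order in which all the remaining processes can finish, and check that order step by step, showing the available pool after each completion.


The deadlocked set is proc-A, proc-F and proc-C.
Key observation: once proc-B, proc-I finish, the pool peaks at (5, 4) — and every remaining process still needs more type-C units than that.
A valid finishing order for the others: proc-B, proc-I. Walking it through:
  pool = (3, 0)
  proc-B needs (2, 0) <= (3, 0) -> finishes; pool += (1, 2) = (4, 2)
  proc-I needs (0, 1) <= (4, 2) -> finishes; pool += (1, 2) = (5, 4)
The stuck group stays short no matter what:
  proc-A cannot run: need (7, 6) vs free (5, 4) (insufficient type-C units and type-D units)
  proc-F cannot run: need (7, 5) vs free (5, 4) (insufficient type-C units and type-D units)
  proc-C cannot run: need (6, 3) vs free (5, 4) (insufficient type-C units)


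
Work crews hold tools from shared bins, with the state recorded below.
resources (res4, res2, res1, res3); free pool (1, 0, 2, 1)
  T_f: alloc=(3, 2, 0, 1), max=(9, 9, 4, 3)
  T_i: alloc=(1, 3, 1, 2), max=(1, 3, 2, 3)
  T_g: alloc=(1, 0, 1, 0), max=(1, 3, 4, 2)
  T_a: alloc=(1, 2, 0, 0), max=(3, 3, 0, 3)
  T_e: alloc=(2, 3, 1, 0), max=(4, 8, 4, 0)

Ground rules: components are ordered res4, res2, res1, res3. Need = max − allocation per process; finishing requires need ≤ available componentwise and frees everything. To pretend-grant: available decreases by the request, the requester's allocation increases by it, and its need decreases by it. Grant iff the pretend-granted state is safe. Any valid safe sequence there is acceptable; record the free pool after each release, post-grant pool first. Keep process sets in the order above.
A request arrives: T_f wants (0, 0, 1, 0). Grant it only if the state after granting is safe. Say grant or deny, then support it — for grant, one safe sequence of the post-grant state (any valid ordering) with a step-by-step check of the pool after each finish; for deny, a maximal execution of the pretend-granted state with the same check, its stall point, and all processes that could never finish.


DENY — the pretend-granted state is unsafe.
Key observation: even finishing T_i, T_a leaves just (3, 5, 2, 3) free — too little res1 for any of the remaining processes.
On the post-grant state, T_i, T_a is a maximal run — nothing extends it. Walking it through:
  pool = (1, 0, 1, 1)
  T_i needs (0, 0, 1, 1) <= (1, 0, 1, 1) -> finishes; pool += (1, 3, 1, 2) = (2, 3, 2, 3)
  T_a needs (2, 1, 0, 3) <= (2, 3, 2, 3) -> finishes; pool += (1, 2, 0, 0) = (3, 5, 2, 3)
  blocked: T_f wants (6, 7, 3, 2), pool (3, 5, 2, 3) — not enough res4, res2 and res1
  blocked: T_g wants (0, 3, 3, 2), pool (3, 5, 2, 3) — not enough res1
  blocked: T_e wants (2, 5, 3, 0), pool (3, 5, 2, 3) — not enough res1
Post-grant, the permanently blocked set is T_f, T_g and T_e.


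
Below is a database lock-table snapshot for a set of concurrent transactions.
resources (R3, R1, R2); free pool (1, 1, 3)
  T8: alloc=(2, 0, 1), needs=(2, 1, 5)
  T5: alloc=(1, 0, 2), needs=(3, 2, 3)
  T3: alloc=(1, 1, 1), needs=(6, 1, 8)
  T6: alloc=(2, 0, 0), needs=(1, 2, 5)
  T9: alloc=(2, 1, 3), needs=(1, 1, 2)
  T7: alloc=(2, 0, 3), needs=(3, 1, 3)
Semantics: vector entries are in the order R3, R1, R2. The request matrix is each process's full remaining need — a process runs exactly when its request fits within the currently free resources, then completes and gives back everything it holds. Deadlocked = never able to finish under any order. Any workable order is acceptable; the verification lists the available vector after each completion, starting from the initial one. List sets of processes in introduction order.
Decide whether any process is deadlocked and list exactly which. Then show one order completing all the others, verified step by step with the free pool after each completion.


No process is deadlocked.
Key observation: there is always a runnable process — T9 first — so the state unwinds completely.
The rest can finish in the order T9, T5, T6, T7, T3, T8. Verifying each step:
  pool = (1, 1, 3)
  T9: need (1, 1, 2) fits (1, 1, 3); releases (2, 1, 3), pool now (3, 2, 6)
  T5: need (3, 2, 3) fits (3, 2, 6); releases (1, 0, 2), pool now (4, 2, 8)
  T6: need (1, 2, 5) fits (4, 2, 8); releases (2, 0, 0), pool now (6, 2, 8)
  T7: need (3, 1, 3) fits (6, 2, 8); releases (2, 0, 3), pool now (8, 2, 11)
  T3: need (6, 1, 8) fits (8, 2, 11); releases (1, 1, 1), pool now (9, 3, 12)
  T8: need (2, 1, 5) fits (9, 3, 12); releases (2, 0, 1), pool now (11, 3, 13)


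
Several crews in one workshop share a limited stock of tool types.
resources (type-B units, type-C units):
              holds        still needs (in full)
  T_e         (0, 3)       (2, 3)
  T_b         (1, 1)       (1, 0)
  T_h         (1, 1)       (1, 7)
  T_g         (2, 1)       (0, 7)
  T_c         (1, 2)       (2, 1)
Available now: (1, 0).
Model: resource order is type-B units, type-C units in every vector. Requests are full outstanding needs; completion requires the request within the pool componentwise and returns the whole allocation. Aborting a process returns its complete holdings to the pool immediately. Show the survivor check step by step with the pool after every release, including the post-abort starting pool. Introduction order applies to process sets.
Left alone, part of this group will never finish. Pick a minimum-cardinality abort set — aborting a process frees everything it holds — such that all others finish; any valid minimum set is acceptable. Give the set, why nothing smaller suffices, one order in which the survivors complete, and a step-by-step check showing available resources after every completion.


Minimum abort set: T_h.
Key observation: T_g had no path to completion before; after the abort of T_h ((1, 1) returned), step 4 is where it fits.
No smaller set exists: with zero aborts the deadlock remains.
The survivors complete as T_b, T_c, T_e, T_g. Step-by-step check (starting from the post-abort pool):
  pool = (2, 1)
  run T_b (needs (1, 0), free (2, 1)); after release of (1, 1) the pool is (3, 2)
  run T_c (needs (2, 1), free (3, 2)); after release of (1, 2) the pool is (4, 4)
  run T_e (needs (2, 3), free (4, 4)); after release of (0, 3) the pool is (4, 7)
  run T_g (needs (0, 7), free (4, 7)); after release of (2, 1) the pool is (6, 8)


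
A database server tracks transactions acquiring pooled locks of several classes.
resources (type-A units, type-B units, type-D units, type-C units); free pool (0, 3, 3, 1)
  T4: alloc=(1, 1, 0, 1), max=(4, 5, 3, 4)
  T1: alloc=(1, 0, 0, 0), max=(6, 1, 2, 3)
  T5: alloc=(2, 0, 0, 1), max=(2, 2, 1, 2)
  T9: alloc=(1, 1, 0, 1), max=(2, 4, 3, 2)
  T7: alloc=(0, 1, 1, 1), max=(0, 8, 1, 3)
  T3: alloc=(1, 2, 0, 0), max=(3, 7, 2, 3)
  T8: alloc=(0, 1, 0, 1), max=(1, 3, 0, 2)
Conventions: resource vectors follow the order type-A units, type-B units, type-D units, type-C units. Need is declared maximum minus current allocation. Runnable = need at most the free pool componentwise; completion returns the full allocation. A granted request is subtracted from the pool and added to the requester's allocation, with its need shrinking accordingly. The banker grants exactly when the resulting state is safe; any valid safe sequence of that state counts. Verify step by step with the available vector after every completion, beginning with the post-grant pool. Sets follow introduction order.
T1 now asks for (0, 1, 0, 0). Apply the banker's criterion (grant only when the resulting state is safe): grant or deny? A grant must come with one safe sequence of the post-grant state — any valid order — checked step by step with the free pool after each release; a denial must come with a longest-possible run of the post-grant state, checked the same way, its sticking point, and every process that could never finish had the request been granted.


GRANT: granting preserves safety; a valid post-grant sequence is T5, T8, T9, T4, T3, T1, T7.
Key observation: post-grant, (0, 2, 3, 1) remains, and an order beginning with T5 completes everyone.
Step-by-step check of the post-grant state:
  pool = (0, 2, 3, 1)
  T5 needs (0, 2, 1, 1) <= (0, 2, 3, 1) -> finishes; pool += (2, 0, 0, 1) = (2, 2, 3, 2)
  T8 needs (1, 2, 0, 1) <= (2, 2, 3, 2) -> finishes; pool += (0, 1, 0, 1) = (2, 3, 3, 3)
  T9 needs (1, 3, 3, 1) <= (2, 3, 3, 3) -> finishes; pool += (1, 1, 0, 1) = (3, 4, 3, 4)
  T4 needs (3, 4, 3, 3) <= (3, 4, 3, 4) -> finishes; pool += (1, 1, 0, 1) = (4, 5, 3, 5)
  T3 needs (2, 5, 2, 3) <= (4, 5, 3, 5) -> finishes; pool += (1, 2, 0, 0) = (5, 7, 3, 5)
  T1 needs (5, 0, 2, 3) <= (5, 7, 3, 5) -> finishes; pool += (1, 1, 0, 0) = (6, 8, 3, 5)
  T7 needs (0, 7, 0, 2) <= (6, 8, 3, 5) -> finishes; pool += (0, 1, 1, 1) = (6, 9, 4, 6)


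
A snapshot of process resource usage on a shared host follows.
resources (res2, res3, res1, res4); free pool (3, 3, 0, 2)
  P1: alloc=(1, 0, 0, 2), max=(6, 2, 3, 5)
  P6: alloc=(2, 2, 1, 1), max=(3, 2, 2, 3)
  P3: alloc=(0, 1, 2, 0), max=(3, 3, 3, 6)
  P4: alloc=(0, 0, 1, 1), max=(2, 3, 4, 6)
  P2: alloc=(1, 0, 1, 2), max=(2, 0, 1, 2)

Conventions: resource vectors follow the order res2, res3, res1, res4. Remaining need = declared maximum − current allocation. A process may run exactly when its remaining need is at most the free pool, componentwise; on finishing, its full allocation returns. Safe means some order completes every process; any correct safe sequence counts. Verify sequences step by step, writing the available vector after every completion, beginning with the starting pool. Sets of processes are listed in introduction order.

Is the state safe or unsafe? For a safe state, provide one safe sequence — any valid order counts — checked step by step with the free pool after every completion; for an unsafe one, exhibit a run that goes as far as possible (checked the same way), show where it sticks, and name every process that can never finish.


The state is UNSAFE.
Key observation: after P2, P6 the pool peaks at (6, 5, 2, 5), and each blocked process is short somewhere: P1 on res1; P3 on res4; P4 on res1.
The run P2, P6 cannot be extended any further. Verifying each step:
  pool = (3, 3, 0, 2)
  run P2 (needs (1, 0, 0, 0), free (3, 3, 0, 2)); after release of (1, 0, 1, 2) the pool is (4, 3, 1, 4)
  run P6 (needs (1, 0, 1, 2), free (4, 3, 1, 4)); after release of (2, 2, 1, 1) the pool is (6, 5, 2, 5)
  P1 cannot run: need (5, 2, 3, 3) vs free (6, 5, 2, 5) (insufficient res1)
  P3 cannot run: need (3, 2, 1, 6) vs free (6, 5, 2, 5) (insufficient res4)
  P4 cannot run: need (2, 3, 3, 5) vs free (6, 5, 2, 5) (insufficient res1)
Processes that can never finish: P1, P3 and P4.


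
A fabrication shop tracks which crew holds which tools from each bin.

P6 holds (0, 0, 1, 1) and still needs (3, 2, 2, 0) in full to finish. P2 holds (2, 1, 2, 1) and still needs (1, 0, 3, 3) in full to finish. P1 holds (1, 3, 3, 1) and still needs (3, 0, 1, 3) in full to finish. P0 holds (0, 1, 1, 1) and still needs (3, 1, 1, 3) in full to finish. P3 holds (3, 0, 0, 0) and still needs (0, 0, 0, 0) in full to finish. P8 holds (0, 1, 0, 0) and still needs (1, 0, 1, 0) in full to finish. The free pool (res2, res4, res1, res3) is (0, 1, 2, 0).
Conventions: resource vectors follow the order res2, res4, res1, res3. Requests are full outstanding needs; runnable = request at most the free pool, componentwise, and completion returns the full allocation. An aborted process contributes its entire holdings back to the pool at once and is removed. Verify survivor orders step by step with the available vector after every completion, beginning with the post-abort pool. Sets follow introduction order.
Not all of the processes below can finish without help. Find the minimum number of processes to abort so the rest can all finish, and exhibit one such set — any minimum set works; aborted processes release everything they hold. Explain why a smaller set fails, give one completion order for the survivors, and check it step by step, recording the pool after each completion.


Abort P2 and P0.
Key observation: the returned (2, 2, 3, 2) from P2 and P0 is what brings P1 — unrunnable before, under any order — into play at step 4.
Minimality, checking each single-abort alternative: P6 alone leaves P2 blocked (short on res3); P2 alone leaves P1 blocked (short on res3); P1 alone leaves P2 blocked (short on res3); P0 alone leaves P2 blocked (short on res3); P3 alone leaves P2 blocked (short on res3); P8 alone leaves P2 blocked (short on res3).
Survivors finish in the order: P3, P6, P8, P1. Verifying each step (pool after the aborts first):
  pool = (2, 3, 5, 2)
  P3 needs (0, 0, 0, 0) <= (2, 3, 5, 2) -> finishes; pool += (3, 0, 0, 0) = (5, 3, 5, 2)
  P6 needs (3, 2, 2, 0) <= (5, 3, 5, 2) -> finishes; pool += (0, 0, 1, 1) = (5, 3, 6, 3)
  P8 needs (1, 0, 1, 0) <= (5, 3, 6, 3) -> finishes; pool += (0, 1, 0, 0) = (5, 4, 6, 3)
  P1 needs (3, 0, 1, 3) <= (5, 4, 6, 3) -> finishes; pool += (1, 3, 3, 1) = (6, 7, 9, 4)


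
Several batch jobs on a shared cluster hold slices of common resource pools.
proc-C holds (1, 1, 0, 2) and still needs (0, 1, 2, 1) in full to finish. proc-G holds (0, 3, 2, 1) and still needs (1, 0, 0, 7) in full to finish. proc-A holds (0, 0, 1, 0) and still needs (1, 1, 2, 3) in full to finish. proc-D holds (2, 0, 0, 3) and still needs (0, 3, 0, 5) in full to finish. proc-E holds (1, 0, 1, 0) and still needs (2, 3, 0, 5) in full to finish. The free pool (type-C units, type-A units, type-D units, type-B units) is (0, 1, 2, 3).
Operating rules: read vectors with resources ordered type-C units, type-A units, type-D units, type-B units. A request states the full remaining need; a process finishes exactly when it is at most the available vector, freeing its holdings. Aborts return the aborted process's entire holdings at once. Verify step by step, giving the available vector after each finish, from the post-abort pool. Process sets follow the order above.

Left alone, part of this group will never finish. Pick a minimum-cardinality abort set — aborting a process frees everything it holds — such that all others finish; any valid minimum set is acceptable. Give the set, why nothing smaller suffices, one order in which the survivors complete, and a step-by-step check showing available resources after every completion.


The answer: abort proc-D.
Key observation: the deadlocked proc-G becomes finishable only because proc-D released (2, 0, 0, 3); it completes at step 3 below.
Why nothing smaller works: aborting no one leaves the state deadlocked as given.
One survivor order: proc-C, proc-A, proc-G, proc-E. Walking it through (post-abort pool first):
  pool = (2, 1, 2, 6)
  proc-C: need (0, 1, 2, 1) fits (2, 1, 2, 6); releases (1, 1, 0, 2), pool now (3, 2, 2, 8)
  proc-A: need (1, 1, 2, 3) fits (3, 2, 2, 8); releases (0, 0, 1, 0), pool now (3, 2, 3, 8)
  proc-G: need (1, 0, 0, 7) fits (3, 2, 3, 8); releases (0, 3, 2, 1), pool now (3, 5, 5, 9)
  proc-E: need (2, 3, 0, 5) fits (3, 5, 5, 9); releases (1, 0, 1, 0), pool now (4, 5, 6, 9)


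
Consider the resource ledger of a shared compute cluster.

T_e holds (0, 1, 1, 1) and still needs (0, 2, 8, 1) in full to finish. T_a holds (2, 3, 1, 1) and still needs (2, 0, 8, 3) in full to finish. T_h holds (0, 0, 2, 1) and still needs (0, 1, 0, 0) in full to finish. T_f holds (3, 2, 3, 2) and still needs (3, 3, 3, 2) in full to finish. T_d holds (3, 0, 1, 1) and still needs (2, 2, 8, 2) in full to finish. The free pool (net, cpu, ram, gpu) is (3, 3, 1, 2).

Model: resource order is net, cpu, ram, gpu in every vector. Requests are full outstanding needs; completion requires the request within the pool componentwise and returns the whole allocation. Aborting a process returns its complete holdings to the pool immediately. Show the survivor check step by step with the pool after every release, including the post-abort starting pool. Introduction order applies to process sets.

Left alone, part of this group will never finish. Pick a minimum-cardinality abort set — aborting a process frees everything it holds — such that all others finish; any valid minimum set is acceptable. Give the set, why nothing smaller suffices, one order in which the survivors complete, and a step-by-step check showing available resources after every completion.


The answer: abort T_a and T_d.
Key observation: T_e was stuck for good until T_a and T_d gave back (5, 3, 2, 2); in the order shown it finishes at step 3.
Why nothing smaller works — every single abort fails: T_e alone leaves T_a blocked (short on ram); T_a alone leaves T_e blocked (short on ram); T_h alone leaves T_e blocked (short on ram); T_f alone leaves T_e blocked (short on ram); T_d alone leaves T_e blocked (short on ram).
Survivors finish in the order: T_h, T_f, T_e. Walking it through (pool after the aborts first):
  pool = (8, 6, 3, 4)
  T_h needs (0, 1, 0, 0) <= (8, 6, 3, 4) -> finishes; pool += (0, 0, 2, 1) = (8, 6, 5, 5)
  T_f needs (3, 3, 3, 2) <= (8, 6, 5, 5) -> finishes; pool += (3, 2, 3, 2) = (11, 8, 8, 7)
  T_e needs (0, 2, 8, 1) <= (11, 8, 8, 7) -> finishes; pool += (0, 1, 1, 1) = (11, 9, 9, 8)


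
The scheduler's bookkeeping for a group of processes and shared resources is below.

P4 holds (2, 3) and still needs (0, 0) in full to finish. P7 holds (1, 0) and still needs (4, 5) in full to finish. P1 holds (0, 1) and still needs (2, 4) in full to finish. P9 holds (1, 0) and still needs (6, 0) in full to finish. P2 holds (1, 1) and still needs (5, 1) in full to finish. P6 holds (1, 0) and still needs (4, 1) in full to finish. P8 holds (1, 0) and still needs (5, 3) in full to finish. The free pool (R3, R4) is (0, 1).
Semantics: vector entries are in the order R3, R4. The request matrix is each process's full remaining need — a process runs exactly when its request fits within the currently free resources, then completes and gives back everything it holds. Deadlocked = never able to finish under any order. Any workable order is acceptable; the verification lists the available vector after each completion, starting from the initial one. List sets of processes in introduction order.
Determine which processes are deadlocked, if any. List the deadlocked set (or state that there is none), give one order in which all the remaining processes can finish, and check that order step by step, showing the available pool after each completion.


Deadlocked set: P7, P9, P2, P6 and P8.
Key observation: the wall is R3: completing P4, P1 brings the pool only to (2, 5), and all the rest need more.
One completion order for the rest: P4, P1. Check, step by step:
  pool = (0, 1)
  run P4 (needs (0, 0), free (0, 1)); after release of (2, 3) the pool is (2, 4)
  run P1 (needs (2, 4), free (2, 4)); after release of (0, 1) the pool is (2, 5)
None of the blocked processes ever fits:
  blocked: P7 wants (4, 5), pool (2, 5) — not enough R3
  blocked: P9 wants (6, 0), pool (2, 5) — not enough R3
  blocked: P2 wants (5, 1), pool (2, 5) — not enough R3
  blocked: P6 wants (4, 1), pool (2, 5) — not enough R3
  blocked: P8 wants (5, 3), pool (2, 5) — not enough R3


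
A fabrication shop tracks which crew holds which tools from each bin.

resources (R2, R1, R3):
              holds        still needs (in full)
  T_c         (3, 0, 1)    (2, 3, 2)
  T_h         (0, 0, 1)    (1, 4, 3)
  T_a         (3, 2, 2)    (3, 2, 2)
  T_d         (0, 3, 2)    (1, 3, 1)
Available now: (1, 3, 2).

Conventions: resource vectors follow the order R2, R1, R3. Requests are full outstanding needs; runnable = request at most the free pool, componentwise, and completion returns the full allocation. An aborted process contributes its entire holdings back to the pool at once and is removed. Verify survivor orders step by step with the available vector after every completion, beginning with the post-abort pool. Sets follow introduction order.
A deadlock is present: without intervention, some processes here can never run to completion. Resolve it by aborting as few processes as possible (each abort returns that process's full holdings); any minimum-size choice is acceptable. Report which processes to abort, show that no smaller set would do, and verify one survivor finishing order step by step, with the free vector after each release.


Abort T_c.
Key observation: no ordering could ever have run T_a before the abort of T_c; with (3, 0, 1) back in the pool it fits at step 1.
Minimality: the empty abort set fails — the state is deadlocked as it stands.
Survivors finish in the order: T_a, T_d, T_h. Verifying each step (pool after the aborts first):
  pool = (4, 3, 3)
  T_a: need (3, 2, 2) fits (4, 3, 3); releases (3, 2, 2), pool now (7, 5, 5)
  T_d: need (1, 3, 1) fits (7, 5, 5); releases (0, 3, 2), pool now (7, 8, 7)
  T_h: need (1, 4, 3) fits (7, 8, 7); releases (0, 0, 1), pool now (7, 8, 8)


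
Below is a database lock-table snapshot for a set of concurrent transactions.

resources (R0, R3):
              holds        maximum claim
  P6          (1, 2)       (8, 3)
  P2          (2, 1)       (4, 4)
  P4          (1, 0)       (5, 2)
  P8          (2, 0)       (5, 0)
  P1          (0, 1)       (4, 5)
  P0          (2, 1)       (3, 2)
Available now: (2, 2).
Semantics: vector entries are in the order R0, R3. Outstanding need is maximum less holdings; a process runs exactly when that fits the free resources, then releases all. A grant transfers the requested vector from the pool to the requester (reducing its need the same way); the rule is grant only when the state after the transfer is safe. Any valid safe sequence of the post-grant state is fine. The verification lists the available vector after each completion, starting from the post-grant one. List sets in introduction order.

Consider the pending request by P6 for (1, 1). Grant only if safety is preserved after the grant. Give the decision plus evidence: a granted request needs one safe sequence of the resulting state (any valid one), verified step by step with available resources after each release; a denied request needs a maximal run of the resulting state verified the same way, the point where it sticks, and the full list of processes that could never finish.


GRANT. The post-grant state is safe; one safe sequence: P0, P8, P4, P6, P2, P1.
Key observation: granting shrinks the pool to (1, 1), yet P0 still fits and the chain goes through.
Step-by-step check of the post-grant state:
  pool = (1, 1)
  P0 needs (1, 1) <= (1, 1) -> finishes; pool += (2, 1) = (3, 2)
  P8 needs (3, 0) <= (3, 2) -> finishes; pool += (2, 0) = (5, 2)
  P4 needs (4, 2) <= (5, 2) -> finishes; pool += (1, 0) = (6, 2)
  P6 needs (6, 0) <= (6, 2) -> finishes; pool += (2, 3) = (8, 5)
  P2 needs (2, 3) <= (8, 5) -> finishes; pool += (2, 1) = (10, 6)
  P1 needs (4, 4) <= (10, 6) -> finishes; pool += (0, 1) = (10, 7)


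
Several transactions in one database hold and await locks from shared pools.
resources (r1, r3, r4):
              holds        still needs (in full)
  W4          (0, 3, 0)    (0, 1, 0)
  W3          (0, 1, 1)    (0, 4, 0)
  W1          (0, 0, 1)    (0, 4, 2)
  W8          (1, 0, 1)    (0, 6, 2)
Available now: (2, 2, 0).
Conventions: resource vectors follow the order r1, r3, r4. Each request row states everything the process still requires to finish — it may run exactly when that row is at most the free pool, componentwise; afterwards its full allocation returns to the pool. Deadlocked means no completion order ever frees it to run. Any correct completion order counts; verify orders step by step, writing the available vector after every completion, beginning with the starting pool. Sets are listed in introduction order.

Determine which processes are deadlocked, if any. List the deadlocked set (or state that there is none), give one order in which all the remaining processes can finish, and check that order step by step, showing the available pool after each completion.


Deadlocked set: W1 and W8.
Key observation: the wall is r4: completing W4, W3 brings the pool only to (2, 6, 1), and all the rest need more.
A valid finishing order for the others: W4, W3. Verifying each step:
  pool = (2, 2, 0)
  W4 needs (0, 1, 0) <= (2, 2, 0) -> finishes; pool += (0, 3, 0) = (2, 5, 0)
  W3 needs (0, 4, 0) <= (2, 5, 0) -> finishes; pool += (0, 1, 1) = (2, 6, 1)
None of the blocked processes ever fits:
  blocked: W1 wants (0, 4, 2), pool (2, 6, 1) — not enough r4
  blocked: W8 wants (0, 6, 2), pool (2, 6, 1) — not enough r4


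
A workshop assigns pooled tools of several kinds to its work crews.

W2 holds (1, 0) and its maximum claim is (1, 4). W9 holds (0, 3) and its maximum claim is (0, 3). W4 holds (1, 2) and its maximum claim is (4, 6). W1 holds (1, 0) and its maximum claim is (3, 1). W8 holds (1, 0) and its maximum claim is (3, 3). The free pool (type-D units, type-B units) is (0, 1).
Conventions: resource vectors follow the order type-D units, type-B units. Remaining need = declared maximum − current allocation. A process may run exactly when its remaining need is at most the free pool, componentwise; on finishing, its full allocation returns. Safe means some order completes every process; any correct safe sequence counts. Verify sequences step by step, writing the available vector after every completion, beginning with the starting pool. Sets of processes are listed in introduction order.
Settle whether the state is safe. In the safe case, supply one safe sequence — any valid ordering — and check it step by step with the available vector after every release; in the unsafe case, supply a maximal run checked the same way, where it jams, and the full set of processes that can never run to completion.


The state is UNSAFE.
Key observation: W9, W2 can finish, but then (1, 4) is all there is, and the blocked group's type-D units demands exceed it.
A maximal execution: W9, W2 — then nothing else fits. Step-by-step check:
  pool = (0, 1)
  W9: need (0, 0) fits (0, 1); releases (0, 3), pool now (0, 4)
  W2: need (0, 4) fits (0, 4); releases (1, 0), pool now (1, 4)
  W4 cannot run: need (3, 4) vs free (1, 4) (insufficient type-D units)
  W1 cannot run: need (2, 1) vs free (1, 4) (insufficient type-D units)
  W8 cannot run: need (2, 3) vs free (1, 4) (insufficient type-D units)
Processes that can never finish: W4, W1 and W8.


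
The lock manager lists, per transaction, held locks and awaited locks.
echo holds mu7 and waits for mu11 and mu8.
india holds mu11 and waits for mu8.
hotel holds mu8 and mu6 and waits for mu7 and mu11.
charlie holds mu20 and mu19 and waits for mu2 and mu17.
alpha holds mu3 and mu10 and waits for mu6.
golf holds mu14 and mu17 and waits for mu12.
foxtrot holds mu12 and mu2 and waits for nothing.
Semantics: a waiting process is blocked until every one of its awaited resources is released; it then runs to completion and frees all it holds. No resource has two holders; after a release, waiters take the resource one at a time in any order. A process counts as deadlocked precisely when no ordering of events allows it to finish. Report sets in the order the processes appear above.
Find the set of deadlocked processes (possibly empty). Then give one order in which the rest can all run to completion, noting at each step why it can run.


Deadlocked: echo, india, hotel and alpha.
Key observation: the waits loop around echo -> india -> hotel -> echo with no way out; alpha waits into the deadlock from upstream.
One completion order for the rest: foxtrot, golf, charlie.
Verifying each step:
  foxtrot: no waits; runs immediately, freeing mu12 and mu2
  golf: everything it awaited (mu12) is free; runs, freeing mu14 and mu17
  charlie: everything it awaited (mu2 and mu17) is free; runs, freeing mu20 and mu19


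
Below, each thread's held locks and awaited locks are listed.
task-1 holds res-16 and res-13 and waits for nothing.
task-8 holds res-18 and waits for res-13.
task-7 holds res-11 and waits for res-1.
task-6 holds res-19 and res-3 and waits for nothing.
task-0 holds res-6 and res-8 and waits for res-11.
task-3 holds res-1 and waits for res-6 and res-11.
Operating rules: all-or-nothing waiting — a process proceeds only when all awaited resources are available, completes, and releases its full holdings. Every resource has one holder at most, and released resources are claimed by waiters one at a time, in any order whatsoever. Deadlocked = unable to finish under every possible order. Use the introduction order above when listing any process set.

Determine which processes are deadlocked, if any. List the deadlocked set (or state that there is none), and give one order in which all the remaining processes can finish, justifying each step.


Deadlocked set: task-7, task-0 and task-3.
Key observation: the cycle task-7 -> task-3 -> task-7 can never break — each member waits on the next; task-0 is caught in further circular waits.
The rest can finish in the order task-1, task-8, task-6.
Check, step by step:
  run task-1 (it waits on nothing); releases res-16 and res-13
  task-8: everything it awaited (res-13) is free; runs, freeing res-18
  run task-6 (it waits on nothing); releases res-19 and res-3


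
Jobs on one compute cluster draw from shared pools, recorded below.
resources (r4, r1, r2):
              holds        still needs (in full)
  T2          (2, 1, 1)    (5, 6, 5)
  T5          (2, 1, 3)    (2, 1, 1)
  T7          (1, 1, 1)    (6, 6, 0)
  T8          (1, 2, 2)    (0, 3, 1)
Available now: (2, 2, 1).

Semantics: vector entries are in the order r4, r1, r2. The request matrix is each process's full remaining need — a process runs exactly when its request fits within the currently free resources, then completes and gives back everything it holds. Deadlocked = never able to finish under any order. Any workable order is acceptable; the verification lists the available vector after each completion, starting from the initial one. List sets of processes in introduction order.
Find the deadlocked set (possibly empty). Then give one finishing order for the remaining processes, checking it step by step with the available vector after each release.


Deadlocked set: T2 and T7.
Key observation: the wall is r1: completing T5, T8 brings the pool only to (5, 5, 6), and all the rest need more.
One completion order for the rest: T5, T8. Step-by-step check:
  pool = (2, 2, 1)
  run T5 (needs (2, 1, 1), free (2, 2, 1)); after release of (2, 1, 3) the pool is (4, 3, 4)
  run T8 (needs (0, 3, 1), free (4, 3, 4)); after release of (1, 2, 2) the pool is (5, 5, 6)
The blocked processes can never fit:
  T2 still needs (5, 6, 5) but only (5, 5, 6) is free — short on r1
  T7 still needs (6, 6, 0) but only (5, 5, 6) is free — short on r4 and r1


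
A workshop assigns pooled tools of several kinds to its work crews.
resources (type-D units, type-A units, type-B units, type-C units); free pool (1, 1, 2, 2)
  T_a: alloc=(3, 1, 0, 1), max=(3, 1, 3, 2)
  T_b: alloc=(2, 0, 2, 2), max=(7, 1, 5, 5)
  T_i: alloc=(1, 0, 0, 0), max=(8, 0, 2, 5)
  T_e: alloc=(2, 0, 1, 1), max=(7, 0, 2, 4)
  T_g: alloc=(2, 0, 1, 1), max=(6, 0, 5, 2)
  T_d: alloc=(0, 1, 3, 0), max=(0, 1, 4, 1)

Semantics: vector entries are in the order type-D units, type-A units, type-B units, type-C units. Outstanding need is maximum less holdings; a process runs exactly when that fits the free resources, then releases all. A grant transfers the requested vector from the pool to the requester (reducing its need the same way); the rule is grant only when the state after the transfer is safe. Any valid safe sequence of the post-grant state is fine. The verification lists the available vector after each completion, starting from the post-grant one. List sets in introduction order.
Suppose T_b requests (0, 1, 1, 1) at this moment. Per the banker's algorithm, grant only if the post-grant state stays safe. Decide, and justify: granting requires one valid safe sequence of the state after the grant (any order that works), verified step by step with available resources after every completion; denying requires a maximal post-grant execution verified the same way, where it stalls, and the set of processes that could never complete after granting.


GRANT: granting preserves safety; a valid post-grant sequence is T_d, T_a, T_g, T_b, T_i, T_e.
Key observation: with (1, 0, 1, 1) left after the transfer, T_d can run at once — the state stays safe.
Step-by-step check of the post-grant state:
  pool = (1, 0, 1, 1)
  run T_d (needs (0, 0, 1, 1), free (1, 0, 1, 1)); after release of (0, 1, 3, 0) the pool is (1, 1, 4, 1)
  run T_a (needs (0, 0, 3, 1), free (1, 1, 4, 1)); after release of (3, 1, 0, 1) the pool is (4, 2, 4, 2)
  run T_g (needs (4, 0, 4, 1), free (4, 2, 4, 2)); after release of (2, 0, 1, 1) the pool is (6, 2, 5, 3)
  run T_b (needs (5, 0, 2, 2), free (6, 2, 5, 3)); after release of (2, 1, 3, 3) the pool is (8, 3, 8, 6)
  run T_i (needs (7, 0, 2, 5), free (8, 3, 8, 6)); after release of (1, 0, 0, 0) the pool is (9, 3, 8, 6)
  run T_e (needs (5, 0, 1, 3), free (9, 3, 8, 6)); after release of (2, 0, 1, 1) the pool is (11, 3, 9, 7)


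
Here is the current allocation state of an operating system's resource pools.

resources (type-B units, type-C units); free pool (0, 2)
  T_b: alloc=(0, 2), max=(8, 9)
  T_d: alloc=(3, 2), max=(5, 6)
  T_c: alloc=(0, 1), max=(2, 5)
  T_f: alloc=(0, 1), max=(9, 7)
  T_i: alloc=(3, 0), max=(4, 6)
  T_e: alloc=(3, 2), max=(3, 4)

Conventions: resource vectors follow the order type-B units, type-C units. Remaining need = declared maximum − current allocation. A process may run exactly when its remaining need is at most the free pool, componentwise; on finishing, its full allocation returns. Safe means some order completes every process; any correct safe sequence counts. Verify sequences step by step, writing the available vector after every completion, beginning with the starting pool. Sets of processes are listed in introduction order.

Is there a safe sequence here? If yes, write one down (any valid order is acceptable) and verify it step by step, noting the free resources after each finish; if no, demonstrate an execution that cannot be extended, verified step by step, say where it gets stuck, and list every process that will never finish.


SAFE — a valid safe sequence is T_e, T_d, T_c, T_i, T_f, T_b.
Key observation: T_e is the earliest step where a requested resource binds exactly: need (0, 2), pool (0, 2) at its turn.
Step-by-step check:
  pool = (0, 2)
  T_e needs (0, 2) <= (0, 2) -> finishes; pool += (3, 2) = (3, 4)
  T_d needs (2, 4) <= (3, 4) -> finishes; pool += (3, 2) = (6, 6)
  T_c needs (2, 4) <= (6, 6) -> finishes; pool += (0, 1) = (6, 7)
  T_i needs (1, 6) <= (6, 7) -> finishes; pool += (3, 0) = (9, 7)
  T_f needs (9, 6) <= (9, 7) -> finishes; pool += (0, 1) = (9, 8)
  T_b needs (8, 7) <= (9, 8) -> finishes; pool += (0, 2) = (9, 10)


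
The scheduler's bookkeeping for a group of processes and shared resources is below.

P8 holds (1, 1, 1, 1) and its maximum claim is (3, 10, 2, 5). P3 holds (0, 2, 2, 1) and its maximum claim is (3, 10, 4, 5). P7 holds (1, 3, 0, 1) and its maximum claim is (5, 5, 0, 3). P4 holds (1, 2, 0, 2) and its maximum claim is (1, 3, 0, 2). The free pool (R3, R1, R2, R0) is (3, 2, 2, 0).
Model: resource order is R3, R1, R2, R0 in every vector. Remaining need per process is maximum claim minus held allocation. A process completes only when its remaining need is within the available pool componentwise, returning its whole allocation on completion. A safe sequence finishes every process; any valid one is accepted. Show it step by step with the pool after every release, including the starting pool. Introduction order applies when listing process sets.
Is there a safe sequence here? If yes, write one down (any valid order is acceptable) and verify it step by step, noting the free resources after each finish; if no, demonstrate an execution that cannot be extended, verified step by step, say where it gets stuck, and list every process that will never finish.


The state is UNSAFE.
Key observation: R1 is the bottleneck — with P4, P7 done the pool holds (5, 7, 2, 3), short of every remaining need.
Going as far as possible: P4, P7; after that, nothing fits. Verifying each step:
  pool = (3, 2, 2, 0)
  P4 needs (0, 1, 0, 0) <= (3, 2, 2, 0) -> finishes; pool += (1, 2, 0, 2) = (4, 4, 2, 2)
  P7 needs (4, 2, 0, 2) <= (4, 4, 2, 2) -> finishes; pool += (1, 3, 0, 1) = (5, 7, 2, 3)
  P8 cannot run: need (2, 9, 1, 4) vs free (5, 7, 2, 3) (insufficient R1 and R0)
  P3 cannot run: need (3, 8, 2, 4) vs free (5, 7, 2, 3) (insufficient R1 and R0)
Never able to finish: P8 and P3.


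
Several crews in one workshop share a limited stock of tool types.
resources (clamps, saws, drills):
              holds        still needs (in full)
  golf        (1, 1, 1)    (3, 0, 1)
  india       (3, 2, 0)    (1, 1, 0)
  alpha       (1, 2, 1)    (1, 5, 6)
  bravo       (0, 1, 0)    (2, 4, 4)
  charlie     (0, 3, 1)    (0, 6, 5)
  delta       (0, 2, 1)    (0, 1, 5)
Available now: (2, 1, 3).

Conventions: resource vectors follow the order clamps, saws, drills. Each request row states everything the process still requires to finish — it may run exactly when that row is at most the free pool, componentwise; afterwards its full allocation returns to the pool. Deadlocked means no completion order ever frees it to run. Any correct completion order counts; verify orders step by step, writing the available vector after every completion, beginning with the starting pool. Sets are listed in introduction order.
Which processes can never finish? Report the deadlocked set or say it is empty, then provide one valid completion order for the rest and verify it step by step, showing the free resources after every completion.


Deadlocked set: alpha, charlie and delta.
Key observation: india, golf, bravo can finish, but then (6, 5, 4) is all there is, and the blocked group's drills demands exceed it.
The rest can finish in the order india, golf, bravo. Walking it through:
  pool = (2, 1, 3)
  india needs (1, 1, 0) <= (2, 1, 3) -> finishes; pool += (3, 2, 0) = (5, 3, 3)
  golf needs (3, 0, 1) <= (5, 3, 3) -> finishes; pool += (1, 1, 1) = (6, 4, 4)
  bravo needs (2, 4, 4) <= (6, 4, 4) -> finishes; pool += (0, 1, 0) = (6, 5, 4)
None of the blocked processes ever fits:
  alpha cannot run: need (1, 5, 6) vs free (6, 5, 4) (insufficient drills)
  charlie cannot run: need (0, 6, 5) vs free (6, 5, 4) (insufficient saws and drills)
  delta cannot run: need (0, 1, 5) vs free (6, 5, 4) (insufficient drills)


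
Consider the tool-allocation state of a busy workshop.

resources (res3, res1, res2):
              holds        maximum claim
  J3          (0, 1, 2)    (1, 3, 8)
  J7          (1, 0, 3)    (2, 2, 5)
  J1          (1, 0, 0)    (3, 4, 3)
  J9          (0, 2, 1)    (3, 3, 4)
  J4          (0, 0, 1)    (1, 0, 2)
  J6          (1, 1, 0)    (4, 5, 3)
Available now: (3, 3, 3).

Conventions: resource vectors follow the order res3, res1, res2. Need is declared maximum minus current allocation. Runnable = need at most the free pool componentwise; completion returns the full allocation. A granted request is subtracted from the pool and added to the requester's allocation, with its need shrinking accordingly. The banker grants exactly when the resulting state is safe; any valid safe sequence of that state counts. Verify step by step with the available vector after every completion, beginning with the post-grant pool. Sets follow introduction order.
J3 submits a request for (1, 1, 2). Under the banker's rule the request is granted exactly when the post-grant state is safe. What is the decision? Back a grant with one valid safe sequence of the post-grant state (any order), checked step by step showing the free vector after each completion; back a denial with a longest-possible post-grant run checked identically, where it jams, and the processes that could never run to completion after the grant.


GRANT. The post-grant state is safe; one safe sequence: J4, J7, J9, J6, J3, J1.
Key observation: with (2, 2, 1) left after the transfer, J4 can run at once — the state stays safe.
Step-by-step check of the post-grant state:
  pool = (2, 2, 1)
  J4 needs (1, 0, 1) <= (2, 2, 1) -> finishes; pool += (0, 0, 1) = (2, 2, 2)
  J7 needs (1, 2, 2) <= (2, 2, 2) -> finishes; pool += (1, 0, 3) = (3, 2, 5)
  J9 needs (3, 1, 3) <= (3, 2, 5) -> finishes; pool += (0, 2, 1) = (3, 4, 6)
  J6 needs (3, 4, 3) <= (3, 4, 6) -> finishes; pool += (1, 1, 0) = (4, 5, 6)
  J3 needs (0, 1, 4) <= (4, 5, 6) -> finishes; pool += (1, 2, 4) = (5, 7, 10)
  J1 needs (2, 4, 3) <= (5, 7, 10) -> finishes; pool += (1, 0, 0) = (6, 7, 10)
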